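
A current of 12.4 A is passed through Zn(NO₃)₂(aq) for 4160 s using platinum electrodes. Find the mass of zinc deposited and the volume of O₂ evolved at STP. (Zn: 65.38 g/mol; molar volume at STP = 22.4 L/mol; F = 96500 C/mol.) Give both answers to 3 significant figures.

Q = 12.4 × 4160 = 51580 C; n(e⁻) = 51580 / 96500 = 0.5345 mol
Cathode: Zn²⁺ + 2e⁻ → Zn → n(Zn) = 0.5345/2 = 0.2673 mol → 17.5 g
Anode: 2H₂O → O₂ + 4H⁺ + 4e⁻ → n(O₂) = 0.5345/4 = 0.1336 mol → 2.99 L

17.5 g Zn; 2.99 L O₂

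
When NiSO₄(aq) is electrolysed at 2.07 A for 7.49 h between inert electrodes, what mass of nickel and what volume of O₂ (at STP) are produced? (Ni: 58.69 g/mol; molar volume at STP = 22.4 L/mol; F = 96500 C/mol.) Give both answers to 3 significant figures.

17.0 g Ni; 3.24 L O₂

Q = 2.07 × 26964 = 55820 C; n(e⁻) = 55820 / 96500 = 0.5784 mol
Cathode: Ni²⁺ + 2e⁻ → Ni → n(Ni) = 0.5784/2 = 0.2892 mol → 17.0 g
Anode: 2H₂O → O₂ + 4H⁺ + 4e⁻ → n(O₂) = 0.5784/4 = 0.1446 mol → 3.24 L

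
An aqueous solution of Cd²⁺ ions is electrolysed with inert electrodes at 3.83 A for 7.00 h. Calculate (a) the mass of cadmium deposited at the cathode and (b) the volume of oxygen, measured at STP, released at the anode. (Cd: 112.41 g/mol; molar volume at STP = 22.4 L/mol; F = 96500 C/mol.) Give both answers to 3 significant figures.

Q = 3.83 × 25200 = 96520 C; n(e⁻) = 96520 / 96500 = 1.000 mol
Cathode: Cd²⁺ + 2e⁻ → Cd → n(Cd) = 1.000/2 = 0.5000 mol → 56.2 g
Anode: 2H₂O → O₂ + 4H⁺ + 4e⁻ → n(O₂) = 1.000/4 = 0.2500 mol → 5.60 L

56.2 g Cd; 5.60 L O₂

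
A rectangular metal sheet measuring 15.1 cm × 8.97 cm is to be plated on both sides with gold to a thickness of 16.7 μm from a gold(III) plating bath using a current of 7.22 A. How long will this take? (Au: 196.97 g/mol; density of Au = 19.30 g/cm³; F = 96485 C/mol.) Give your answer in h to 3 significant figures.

Plated area = 2 × 15.1 × 8.97 = 270.9 cm²
Volume = 270.9 × 16.7×10⁻⁴ cm = 0.4524 cm³
m(Au) = 0.4524 × 19.30 = 8.731 g
n(Au) = 8.731 / 196.97 = 0.04433 mol; n(e⁻) = 3 × 0.04433 = 0.1330 mol
Q = 0.1330 × 96485 = 12830 C
t = 12830 / 7.22 = 1777 s = 0.494 h

0.494 h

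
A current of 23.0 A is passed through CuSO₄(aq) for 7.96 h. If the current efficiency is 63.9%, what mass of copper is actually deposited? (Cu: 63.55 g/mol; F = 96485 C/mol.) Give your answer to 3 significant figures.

Q = 23.0 × 28656 = 6.591×10^5 C
n(e⁻) = 6.591×10^5 / 96485 = 6.831 mol
Cu²⁺ + 2e⁻ → Cu, so theoretical m(Cu) = 3.416 × 63.55 = 217.1 g
Actual mass = 63.9% × 217.1 = 139 g

139 g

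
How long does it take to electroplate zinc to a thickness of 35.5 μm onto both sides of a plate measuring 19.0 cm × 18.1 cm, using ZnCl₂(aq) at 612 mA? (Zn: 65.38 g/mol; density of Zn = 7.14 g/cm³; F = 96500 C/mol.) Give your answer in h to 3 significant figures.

Plated area = 2 × 19.0 × 18.1 = 687.8 cm²
Volume = 687.8 × 35.5×10⁻⁴ cm = 2.442 cm³
m(Zn) = 2.442 × 7.14 = 17.44 g
n(Zn) = 17.44 / 65.38 = 0.2667 mol; n(e⁻) = 2 × 0.2667 = 0.5334 mol
Q = 0.5334 × 96500 = 51470 C
t = 51470 / 0.612 = 84100 s = 23.4 h

23.4 h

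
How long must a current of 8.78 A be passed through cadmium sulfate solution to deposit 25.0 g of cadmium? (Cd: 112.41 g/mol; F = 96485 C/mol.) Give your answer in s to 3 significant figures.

4890 s

n(Cd) = 25.0 / 112.41 = 0.2224 mol
Cd²⁺ + 2e⁻ → Cd, so n(e⁻) = 2 × 0.2224 = 0.4448 mol
Q = 0.4448 × 96485 = 42920 C
t = Q / I = 42920 / 8.78 = 4888 s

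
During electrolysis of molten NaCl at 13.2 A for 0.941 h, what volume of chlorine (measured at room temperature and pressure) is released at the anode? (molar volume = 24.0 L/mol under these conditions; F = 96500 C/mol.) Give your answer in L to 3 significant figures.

5.56 L

Q = It = 13.2 × 3387.6 = 44720 C
Moles of electrons = 44720 / 96500 = 0.4634 mol
2Cl⁻ → Cl₂ + 2e⁻, so n(Cl₂) = 0.4634 / 2 = 0.2317 mol
V = 0.2317 × 24.0 = 5.561 L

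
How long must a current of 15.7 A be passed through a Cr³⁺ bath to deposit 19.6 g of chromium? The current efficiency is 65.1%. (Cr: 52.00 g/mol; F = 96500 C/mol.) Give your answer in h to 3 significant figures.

2.97 h

n(Cr) = 19.6 / 52.00 = 0.3769 mol
Cr³⁺ + 3e⁻ → Cr, so n(e⁻) = 3 × 0.3769 = 1.131 mol
Q = 1.131 × 96500 / 0.651 = 1.677×10^5 C
t = Q / I = 1.677×10^5 / 15.7 = 10680 s = 2.97 h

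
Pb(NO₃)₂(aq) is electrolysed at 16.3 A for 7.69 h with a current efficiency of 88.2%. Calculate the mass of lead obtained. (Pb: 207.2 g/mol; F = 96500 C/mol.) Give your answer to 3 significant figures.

427 g

Q = 16.3 × 27684 = 4.512×10^5 C
n(e⁻) = 4.512×10^5 / 96500 = 4.676 mol
Pb²⁺ + 2e⁻ → Pb, so theoretical m(Pb) = 2.338 × 207.2 = 484.4 g
Actual mass = 88.2% × 484.4 = 427 g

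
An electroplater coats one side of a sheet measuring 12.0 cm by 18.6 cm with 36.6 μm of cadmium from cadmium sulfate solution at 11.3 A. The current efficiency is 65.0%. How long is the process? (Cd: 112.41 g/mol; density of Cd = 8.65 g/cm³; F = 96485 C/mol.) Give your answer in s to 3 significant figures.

Plated area = 12.0 × 18.6 = 223.2 cm²
Volume = 223.2 × 36.6×10⁻⁴ cm = 0.8169 cm³
m(Cd) = 0.8169 × 8.65 = 7.066 g
n(Cd) = 7.066 / 112.41 = 0.06286 mol; n(e⁻) = 2 × 0.06286 = 0.1257 mol
Q = 0.1257 × 96485 / 0.650 = 18660 C
t = 18660 / 11.3 = 1651 s

1650 s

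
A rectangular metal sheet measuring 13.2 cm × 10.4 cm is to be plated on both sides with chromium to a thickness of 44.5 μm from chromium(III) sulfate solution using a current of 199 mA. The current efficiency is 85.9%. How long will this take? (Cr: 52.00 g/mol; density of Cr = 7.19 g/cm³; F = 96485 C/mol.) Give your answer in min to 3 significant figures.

Plated area = 2 × 13.2 × 10.4 = 274.6 cm²
Volume = 274.6 × 44.5×10⁻⁴ cm = 1.222 cm³
m(Cr) = 1.222 × 7.19 = 8.786 g
n(Cr) = 8.786 / 52.00 = 0.1690 mol; n(e⁻) = 3 × 0.1690 = 0.5070 mol
Q = 0.5070 × 96485 / 0.859 = 56950 C
t = 56950 / 0.199 = 2.862×10^5 s = 4770 min

4770 min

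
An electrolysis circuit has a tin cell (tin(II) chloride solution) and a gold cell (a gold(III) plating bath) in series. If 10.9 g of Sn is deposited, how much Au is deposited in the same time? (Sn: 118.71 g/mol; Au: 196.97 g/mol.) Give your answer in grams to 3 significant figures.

12.1 g

n(Sn) = 10.9 / 118.71 = 0.09182 mol
Sn²⁺ + 2e⁻ → Sn, so n(e⁻) = 2 × 0.09182 = 0.1836 mol
Same current for the same time ⇒ same n(e⁻) = 0.1836 mol in both cells.
Au³⁺ + 3e⁻ → Au, so n(Au) = 0.1836 / 3 = 0.06120 mol
m(Au) = 0.06120 × 196.97 = 12.1 g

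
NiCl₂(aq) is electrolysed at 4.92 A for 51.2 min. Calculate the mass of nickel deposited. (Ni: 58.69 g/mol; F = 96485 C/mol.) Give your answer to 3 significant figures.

Q = 4.92 A × 3072 s = 15110 C
n(e⁻) = Q/F = 15110/96485 = 0.1566 mol
Ni²⁺ + 2e⁻ → Ni, so n(Ni) = 0.1566 / 2 = 0.07830 mol
m = 0.07830 × 58.69 = 4.60 g

4.60 g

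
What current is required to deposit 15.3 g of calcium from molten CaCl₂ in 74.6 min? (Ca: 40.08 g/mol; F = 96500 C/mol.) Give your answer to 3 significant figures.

n(Ca) = 15.3 / 40.08 = 0.3817 mol
Ca²⁺ + 2e⁻ → Ca, so n(e⁻) = 2 × 0.3817 = 0.7634 mol
Q = 0.7634 × 96500 = 73670 C
I = Q / t = 73670 / 4476 s = 16.5 A

16.5 A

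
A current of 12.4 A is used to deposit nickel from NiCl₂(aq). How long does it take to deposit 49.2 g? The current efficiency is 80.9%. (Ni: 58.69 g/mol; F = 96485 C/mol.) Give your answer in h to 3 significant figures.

4.48 h

n(Ni) = 49.2 / 58.69 = 0.8383 mol
Ni²⁺ + 2e⁻ → Ni, so n(e⁻) = 2 × 0.8383 = 1.677 mol
Q = 1.677 × 96485 / 0.809 = 2.000×10^5 C
t = Q / I = 2.000×10^5 / 12.4 = 16130 s = 4.48 h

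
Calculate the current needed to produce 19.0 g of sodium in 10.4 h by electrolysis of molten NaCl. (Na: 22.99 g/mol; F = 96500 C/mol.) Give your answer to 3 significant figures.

n(Na) = 19.0 / 22.99 = 0.8264 mol
Na⁺ + e⁻ → Na, so n(e⁻) = 0.8264 mol
Q = 0.8264 × 96500 = 79750 C
I = Q / t = 79750 / 37440 s = 2.13 A

2.13 A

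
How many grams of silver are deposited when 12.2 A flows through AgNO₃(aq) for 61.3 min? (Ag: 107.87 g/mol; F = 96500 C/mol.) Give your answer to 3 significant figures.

50.2 g

Q = It = 12.2 × 3678 = 44870 C
n(e⁻) = 44870 / 96500 = 0.4650 mol
Ag⁺ + e⁻ → Ag, so n(Ag) = 0.4650 mol
m = 0.4650 × 107.87 = 50.2 g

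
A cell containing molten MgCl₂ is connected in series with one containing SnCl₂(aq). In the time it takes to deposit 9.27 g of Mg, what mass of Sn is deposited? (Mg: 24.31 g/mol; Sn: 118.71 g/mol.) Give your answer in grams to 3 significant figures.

n(Mg) = 9.27 / 24.31 = 0.3813 mol
Mg²⁺ + 2e⁻ → Mg, so n(e⁻) = 2 × 0.3813 = 0.7626 mol
Since the cells are in series, n(e⁻) in the Sn cell is also 0.7626 mol.
Sn²⁺ + 2e⁻ → Sn, so n(Sn) = 0.7626 / 2 = 0.3813 mol
m(Sn) = 0.3813 × 118.71 = 45.3 g

45.3 g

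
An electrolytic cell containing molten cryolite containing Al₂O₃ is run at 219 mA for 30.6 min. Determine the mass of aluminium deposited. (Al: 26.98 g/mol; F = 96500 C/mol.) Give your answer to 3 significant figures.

Q = 0.219 A × 1836 s = 402.1 C
Moles of electrons = 402.1 / 96500 = 0.004167 mol
Al³⁺ + 3e⁻ → Al, so n(Al) = 0.004167 / 3 = 0.001389 mol
m = 0.001389 × 26.98 = 0.0375 g

0.0375 g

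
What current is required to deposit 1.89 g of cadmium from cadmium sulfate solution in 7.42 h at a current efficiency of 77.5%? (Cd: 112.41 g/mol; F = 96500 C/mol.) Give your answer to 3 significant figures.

0.157 A

n(Cd) = 1.89 / 112.41 = 0.01681 mol
Cd²⁺ + 2e⁻ → Cd, so n(e⁻) = 2 × 0.01681 = 0.03362 mol
Q = 0.03362 × 96500 / 0.775 = 4186 C
I = Q / t = 4186 / 26712 s = 0.157 A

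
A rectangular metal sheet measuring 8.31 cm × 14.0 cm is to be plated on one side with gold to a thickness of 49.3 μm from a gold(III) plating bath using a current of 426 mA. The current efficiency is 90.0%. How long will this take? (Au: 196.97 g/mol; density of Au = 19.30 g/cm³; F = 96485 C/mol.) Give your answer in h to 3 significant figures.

Plated area = 8.31 × 14.0 = 116.3 cm²
Volume = 116.3 × 49.3×10⁻⁴ cm = 0.5734 cm³
m(Au) = 0.5734 × 19.30 = 11.07 g
n(Au) = 11.07 / 196.97 = 0.05620 mol; n(e⁻) = 3 × 0.05620 = 0.1686 mol
Q = 0.1686 × 96485 / 0.900 = 18070 C
t = 18070 / 0.426 = 42420 s = 11.8 h

11.8 h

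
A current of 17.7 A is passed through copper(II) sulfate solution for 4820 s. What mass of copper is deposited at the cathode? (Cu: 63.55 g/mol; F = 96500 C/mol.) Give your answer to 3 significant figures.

28.1 g

Charge passed = 17.7 × 4820 = 85310 C
n(e⁻) = 85310 / 96500 = 0.8840 mol
Cu²⁺ + 2e⁻ → Cu, so n(Cu) = 0.8840 / 2 = 0.4420 mol
m = 0.4420 × 63.55 = 28.1 g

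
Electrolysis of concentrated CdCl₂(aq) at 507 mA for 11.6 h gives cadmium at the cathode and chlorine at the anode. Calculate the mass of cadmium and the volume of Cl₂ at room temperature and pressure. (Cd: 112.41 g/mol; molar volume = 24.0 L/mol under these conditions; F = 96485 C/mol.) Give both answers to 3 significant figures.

12.3 g Cd; 2.63 L Cl₂

Q = 0.507 × 41760 = 21170 C; n(e⁻) = 21170 / 96485 = 0.2194 mol
Cathode: Cd²⁺ + 2e⁻ → Cd → n(Cd) = 0.2194/2 = 0.1097 mol → 12.3 g
Anode: 2Cl⁻ → Cl₂ + 2e⁻ → n(Cl₂) = 0.2194/2 = 0.1097 mol → 2.63 L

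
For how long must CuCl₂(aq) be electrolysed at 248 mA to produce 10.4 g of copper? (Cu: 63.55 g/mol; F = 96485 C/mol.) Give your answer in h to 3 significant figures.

n(Cu) = 10.4 / 63.55 = 0.1637 mol
Cu²⁺ + 2e⁻ → Cu, so n(e⁻) = 2 × 0.1637 = 0.3274 mol
Q = 0.3274 × 96485 = 31590 C
t = Q / I = 31590 / 0.248 = 1.274×10^5 s = 35.4 h

35.4 h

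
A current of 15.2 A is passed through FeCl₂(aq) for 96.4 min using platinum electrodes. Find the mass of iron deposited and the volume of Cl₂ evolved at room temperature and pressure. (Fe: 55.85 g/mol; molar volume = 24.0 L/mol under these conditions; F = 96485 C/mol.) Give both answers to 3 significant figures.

25.4 g Fe; 10.9 L Cl₂

Q = 15.2 × 5784 = 87920 C; n(e⁻) = 87920 / 96485 = 0.9112 mol
Cathode: Fe²⁺ + 2e⁻ → Fe → n(Fe) = 0.9112/2 = 0.4556 mol → 25.4 g
Anode: 2Cl⁻ → Cl₂ + 2e⁻ → n(Cl₂) = 0.9112/2 = 0.4556 mol → 10.9 L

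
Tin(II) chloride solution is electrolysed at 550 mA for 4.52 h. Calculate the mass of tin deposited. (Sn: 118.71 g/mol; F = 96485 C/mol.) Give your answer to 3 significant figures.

Charge passed = 0.550 × 16272 = 8950 C
n(e⁻) = Q/F = 8950/96485 = 0.09276 mol
Sn²⁺ + 2e⁻ → Sn, so n(Sn) = 0.09276 / 2 = 0.04638 mol
m = 0.04638 × 118.71 = 5.51 g

5.51 g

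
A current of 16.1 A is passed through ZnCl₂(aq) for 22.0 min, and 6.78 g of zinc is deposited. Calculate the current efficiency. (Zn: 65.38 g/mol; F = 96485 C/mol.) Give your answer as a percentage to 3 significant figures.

94.2%

Q = 16.1 × 1320 = 21250 C
n(e⁻) = 21250 / 96485 = 0.2202 mol
Zn²⁺ + 2e⁻ → Zn, so theoretical n(Zn) = 0.1101 mol → 7.198 g
Efficiency = 6.78 / 7.198 = 0.9419 = 94.2%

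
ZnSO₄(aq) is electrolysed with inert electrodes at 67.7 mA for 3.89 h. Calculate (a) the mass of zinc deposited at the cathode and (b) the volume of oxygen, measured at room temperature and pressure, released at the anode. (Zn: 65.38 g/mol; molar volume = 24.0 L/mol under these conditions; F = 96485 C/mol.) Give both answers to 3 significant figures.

0.321 g Zn; 0.0590 L O₂

Q = 0.0677 × 14004 = 948.1 C; n(e⁻) = 948.1 / 96485 = 0.009826 mol
Cathode: Zn²⁺ + 2e⁻ → Zn → n(Zn) = 0.009826/2 = 0.004913 mol → 0.321 g
Anode: 2H₂O → O₂ + 4H⁺ + 4e⁻ → n(O₂) = 0.009826/4 = 0.002457 mol → 0.0590 L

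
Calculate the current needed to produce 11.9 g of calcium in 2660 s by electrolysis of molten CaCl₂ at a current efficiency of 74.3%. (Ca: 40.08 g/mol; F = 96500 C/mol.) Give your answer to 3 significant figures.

n(Ca) = 11.9 / 40.08 = 0.2969 mol
Ca²⁺ + 2e⁻ → Ca, so n(e⁻) = 2 × 0.2969 = 0.5938 mol
Q = 0.5938 × 96500 / 0.743 = 77120 C
I = Q / t = 77120 / 2660 s = 29.0 A

29.0 A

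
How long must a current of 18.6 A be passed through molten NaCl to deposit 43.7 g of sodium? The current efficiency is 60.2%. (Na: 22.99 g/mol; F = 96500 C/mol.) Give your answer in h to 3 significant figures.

4.55 h

n(Na) = 43.7 / 22.99 = 1.901 mol
Na⁺ + e⁻ → Na, so n(e⁻) = 1.901 mol
Q = 1.901 × 96500 / 0.602 = 3.047×10^5 C
t = Q / I = 3.047×10^5 / 18.6 = 16380 s = 4.55 h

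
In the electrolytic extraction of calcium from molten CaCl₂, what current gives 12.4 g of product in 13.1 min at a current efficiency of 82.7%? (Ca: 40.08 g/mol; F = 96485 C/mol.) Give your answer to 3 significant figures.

n(Ca) = 12.4 / 40.08 = 0.3094 mol
Ca²⁺ + 2e⁻ → Ca, so n(e⁻) = 2 × 0.3094 = 0.6188 mol
Q = 0.6188 × 96485 / 0.827 = 72190 C
I = Q / t = 72190 / 786 s = 91.8 A

91.8 A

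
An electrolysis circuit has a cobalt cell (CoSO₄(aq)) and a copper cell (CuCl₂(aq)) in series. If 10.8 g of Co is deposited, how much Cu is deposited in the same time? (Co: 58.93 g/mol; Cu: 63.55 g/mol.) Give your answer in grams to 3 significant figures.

11.6 g

n(Co) = 10.8 / 58.93 = 0.1833 mol
Co²⁺ + 2e⁻ → Co, so n(e⁻) = 2 × 0.1833 = 0.3666 mol
Same current for the same time ⇒ same n(e⁻) = 0.3666 mol in both cells.
Cu²⁺ + 2e⁻ → Cu, so n(Cu) = 0.3666 / 2 = 0.1833 mol
m(Cu) = 0.1833 × 63.55 = 11.6 g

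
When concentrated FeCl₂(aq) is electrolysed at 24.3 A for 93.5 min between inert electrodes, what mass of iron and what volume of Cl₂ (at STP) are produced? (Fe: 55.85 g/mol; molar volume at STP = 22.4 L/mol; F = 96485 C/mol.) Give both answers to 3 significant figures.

Q = 24.3 × 5610 = 1.363×10^5 C; n(e⁻) = 1.363×10^5 / 96485 = 1.413 mol
Cathode: Fe²⁺ + 2e⁻ → Fe → n(Fe) = 1.413/2 = 0.7065 mol → 39.5 g
Anode: 2Cl⁻ → Cl₂ + 2e⁻ → n(Cl₂) = 1.413/2 = 0.7065 mol → 15.8 L

39.5 g Fe; 15.8 L Cl₂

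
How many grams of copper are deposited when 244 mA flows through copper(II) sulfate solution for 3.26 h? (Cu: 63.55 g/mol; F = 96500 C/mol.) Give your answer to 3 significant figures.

0.943 g

Charge passed = 0.244 × 11736 = 2864 C
n(e⁻) = Q/F = 2864/96500 = 0.02968 mol
Cu²⁺ + 2e⁻ → Cu, so n(Cu) = 0.02968 / 2 = 0.01484 mol
m = 0.01484 × 63.55 = 0.943 g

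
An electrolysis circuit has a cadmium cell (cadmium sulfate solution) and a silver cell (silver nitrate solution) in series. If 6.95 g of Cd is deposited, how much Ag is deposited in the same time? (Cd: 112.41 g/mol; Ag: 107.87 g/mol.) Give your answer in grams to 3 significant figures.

13.3 g

n(Cd) = 6.95 / 112.41 = 0.06183 mol
Cd²⁺ + 2e⁻ → Cd, so n(e⁻) = 2 × 0.06183 = 0.1237 mol
Same current for the same time ⇒ same n(e⁻) = 0.1237 mol in both cells.
Ag⁺ + e⁻ → Ag, so n(Ag) = 0.1237 mol
m(Ag) = 0.1237 × 107.87 = 13.3 g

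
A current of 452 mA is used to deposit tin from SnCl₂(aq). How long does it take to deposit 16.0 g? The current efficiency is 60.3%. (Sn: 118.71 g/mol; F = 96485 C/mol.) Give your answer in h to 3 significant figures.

n(Sn) = 16.0 / 118.71 = 0.1348 mol
Sn²⁺ + 2e⁻ → Sn, so n(e⁻) = 2 × 0.1348 = 0.2696 mol
Q = 0.2696 × 96485 / 0.603 = 43140 C
t = Q / I = 43140 / 0.452 = 95440 s = 26.5 h

26.5 h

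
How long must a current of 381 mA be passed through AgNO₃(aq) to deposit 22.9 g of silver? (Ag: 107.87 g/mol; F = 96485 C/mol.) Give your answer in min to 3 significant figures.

n(Ag) = 22.9 / 107.87 = 0.2123 mol
Ag⁺ + e⁻ → Ag, so n(e⁻) = 0.2123 mol
Q = 0.2123 × 96485 = 20480 C
t = Q / I = 20480 / 0.381 = 53750 s = 896 min

896 min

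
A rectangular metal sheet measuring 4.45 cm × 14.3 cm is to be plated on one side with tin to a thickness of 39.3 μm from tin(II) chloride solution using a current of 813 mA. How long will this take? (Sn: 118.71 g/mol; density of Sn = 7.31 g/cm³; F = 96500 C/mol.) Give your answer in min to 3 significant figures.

Plated area = 4.45 × 14.3 = 63.64 cm²
Volume = 63.64 × 39.3×10⁻⁴ cm = 0.2501 cm³
m(Sn) = 0.2501 × 7.31 = 1.828 g
n(Sn) = 1.828 / 118.71 = 0.01540 mol; n(e⁻) = 2 × 0.01540 = 0.03080 mol
Q = 0.03080 × 96500 = 2972 C
t = 2972 / 0.813 = 3656 s = 60.9 min

60.9 min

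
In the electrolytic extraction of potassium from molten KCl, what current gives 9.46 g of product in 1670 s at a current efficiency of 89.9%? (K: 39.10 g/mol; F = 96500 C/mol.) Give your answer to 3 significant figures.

n(K) = 9.46 / 39.10 = 0.2419 mol
K⁺ + e⁻ → K, so n(e⁻) = 0.2419 mol
Q = 0.2419 × 96500 / 0.899 = 25970 C
I = Q / t = 25970 / 1670 s = 15.6 A

15.6 A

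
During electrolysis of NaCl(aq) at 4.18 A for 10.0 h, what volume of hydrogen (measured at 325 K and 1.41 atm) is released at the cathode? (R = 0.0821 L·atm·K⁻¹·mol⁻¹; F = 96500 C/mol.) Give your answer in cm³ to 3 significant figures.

Q = 4.18 A × 36000 s = 1.505×10^5 C
n(e⁻) = 1.505×10^5 / 96500 = 1.560 mol
2H⁺ + 2e⁻ → H₂, so n(H₂) = 1.560 / 2 = 0.7800 mol
V = nRT/P = 0.7800 × 0.0821 × 325 / 1.41 = 14.76 L
= 14800 cm³

14800 cm³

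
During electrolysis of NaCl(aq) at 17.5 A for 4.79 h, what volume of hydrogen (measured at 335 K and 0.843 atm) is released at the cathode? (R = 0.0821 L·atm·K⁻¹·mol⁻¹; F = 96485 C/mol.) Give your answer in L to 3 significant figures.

Q = It = 17.5 × 17244 = 3.018×10^5 C
Moles of electrons = 3.018×10^5 / 96485 = 3.128 mol
2H⁺ + 2e⁻ → H₂, so n(H₂) = 3.128 / 2 = 1.564 mol
V = nRT/P = 1.564 × 0.0821 × 335 / 0.843 = 51.03 L

51.0 L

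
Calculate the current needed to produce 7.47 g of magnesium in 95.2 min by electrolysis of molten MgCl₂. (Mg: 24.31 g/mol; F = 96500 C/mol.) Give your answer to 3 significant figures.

n(Mg) = 7.47 / 24.31 = 0.3073 mol
Mg²⁺ + 2e⁻ → Mg, so n(e⁻) = 2 × 0.3073 = 0.6146 mol
Q = 0.6146 × 96500 = 59310 C
I = Q / t = 59310 / 5712 s = 10.4 A

10.4 A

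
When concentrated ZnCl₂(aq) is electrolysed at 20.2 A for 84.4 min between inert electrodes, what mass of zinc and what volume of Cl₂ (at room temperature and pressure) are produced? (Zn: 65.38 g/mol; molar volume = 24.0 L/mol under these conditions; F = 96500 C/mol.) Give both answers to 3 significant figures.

34.7 g Zn; 12.7 L Cl₂

Q = 20.2 × 5064 = 1.023×10^5 C; n(e⁻) = 1.023×10^5 / 96500 = 1.060 mol
Cathode: Zn²⁺ + 2e⁻ → Zn → n(Zn) = 1.060/2 = 0.5300 mol → 34.7 g
Anode: 2Cl⁻ → Cl₂ + 2e⁻ → n(Cl₂) = 1.060/2 = 0.5300 mol → 12.7 L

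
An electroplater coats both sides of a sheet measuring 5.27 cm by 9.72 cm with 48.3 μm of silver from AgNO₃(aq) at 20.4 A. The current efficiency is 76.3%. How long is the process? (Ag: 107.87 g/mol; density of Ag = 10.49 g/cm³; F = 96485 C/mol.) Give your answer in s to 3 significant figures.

Plated area = 2 × 5.27 × 9.72 = 102.4 cm²
Volume = 102.4 × 48.3×10⁻⁴ cm = 0.4946 cm³
m(Ag) = 0.4946 × 10.49 = 5.188 g
n(Ag) = 5.188 / 107.87 = 0.04809 mol; n(e⁻) = 0.04809 mol
Q = 0.04809 × 96485 / 0.763 = 6081 C
t = 6081 / 20.4 = 298.1 s

298 s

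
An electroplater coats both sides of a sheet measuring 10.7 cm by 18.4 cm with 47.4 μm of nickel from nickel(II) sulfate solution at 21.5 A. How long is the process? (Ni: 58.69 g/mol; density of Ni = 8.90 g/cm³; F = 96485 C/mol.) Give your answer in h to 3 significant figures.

0.706 h

Plated area = 2 × 10.7 × 18.4 = 393.8 cm²
Volume = 393.8 × 47.4×10⁻⁴ cm = 1.867 cm³
m(Ni) = 1.867 × 8.90 = 16.62 g
n(Ni) = 16.62 / 58.69 = 0.2832 mol; n(e⁻) = 2 × 0.2832 = 0.5664 mol
Q = 0.5664 × 96485 = 54650 C
t = 54650 / 21.5 = 2542 s = 0.706 h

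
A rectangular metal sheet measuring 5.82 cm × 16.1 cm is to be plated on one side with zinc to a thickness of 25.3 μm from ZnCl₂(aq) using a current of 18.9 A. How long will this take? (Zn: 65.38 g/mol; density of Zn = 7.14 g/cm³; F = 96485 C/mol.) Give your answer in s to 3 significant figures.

Plated area = 5.82 × 16.1 = 93.70 cm²
Volume = 93.70 × 25.3×10⁻⁴ cm = 0.2371 cm³
m(Zn) = 0.2371 × 7.14 = 1.693 g
n(Zn) = 1.693 / 65.38 = 0.02589 mol; n(e⁻) = 2 × 0.02589 = 0.05178 mol
Q = 0.05178 × 96485 = 4996 C
t = 4996 / 18.9 = 264.3 s

264 s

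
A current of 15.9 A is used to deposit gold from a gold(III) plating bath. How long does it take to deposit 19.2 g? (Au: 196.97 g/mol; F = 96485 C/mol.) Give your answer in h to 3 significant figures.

0.493 h

n(Au) = 19.2 / 196.97 = 0.09748 mol
Au³⁺ + 3e⁻ → Au, so n(e⁻) = 3 × 0.09748 = 0.2924 mol
Q = 0.2924 × 96485 = 28210 C
t = Q / I = 28210 / 15.9 = 1774 s = 0.493 h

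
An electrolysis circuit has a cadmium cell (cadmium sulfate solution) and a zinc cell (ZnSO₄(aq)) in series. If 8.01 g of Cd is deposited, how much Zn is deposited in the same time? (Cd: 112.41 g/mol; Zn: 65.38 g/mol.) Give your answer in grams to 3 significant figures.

n(Cd) = 8.01 / 112.41 = 0.07126 mol
Cd²⁺ + 2e⁻ → Cd, so n(e⁻) = 2 × 0.07126 = 0.1425 mol
The cells are in series, so the same charge (and hence the same n(e⁻) = 0.1425 mol) passes through both.
Zn²⁺ + 2e⁻ → Zn, so n(Zn) = 0.1425 / 2 = 0.07125 mol
m(Zn) = 0.07125 × 65.38 = 4.66 g

4.66 g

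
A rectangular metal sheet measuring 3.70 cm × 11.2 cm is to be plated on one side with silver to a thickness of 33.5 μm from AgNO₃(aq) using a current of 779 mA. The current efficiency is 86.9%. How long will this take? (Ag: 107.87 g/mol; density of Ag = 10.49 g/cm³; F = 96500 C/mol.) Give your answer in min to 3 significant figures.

Plated area = 3.70 × 11.2 = 41.44 cm²
Volume = 41.44 × 33.5×10⁻⁴ cm = 0.1388 cm³
m(Ag) = 0.1388 × 10.49 = 1.456 g
n(Ag) = 1.456 / 107.87 = 0.01350 mol; n(e⁻) = 0.01350 mol
Q = 0.01350 × 96500 / 0.869 = 1499 C
t = 1499 / 0.779 = 1924 s = 32.1 min

32.1 min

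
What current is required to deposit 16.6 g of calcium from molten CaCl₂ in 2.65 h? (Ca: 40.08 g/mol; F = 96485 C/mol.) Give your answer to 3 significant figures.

n(Ca) = 16.6 / 40.08 = 0.4142 mol
Ca²⁺ + 2e⁻ → Ca, so n(e⁻) = 2 × 0.4142 = 0.8284 mol
Q = 0.8284 × 96485 = 79930 C
I = Q / t = 79930 / 9540 s = 8.38 A

8.38 A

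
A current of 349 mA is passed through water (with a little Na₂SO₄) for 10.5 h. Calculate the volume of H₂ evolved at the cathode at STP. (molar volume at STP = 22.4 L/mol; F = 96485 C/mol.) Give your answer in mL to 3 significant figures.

Q = 0.349 A × 37800 s = 13190 C
n(e⁻) = 13190 / 96485 = 0.1367 mol
2H⁺ + 2e⁻ → H₂, so n(H₂) = 0.1367 / 2 = 0.06835 mol
V = 0.06835 × 22.4 = 1.531 L
= 1530 mL

1530 mL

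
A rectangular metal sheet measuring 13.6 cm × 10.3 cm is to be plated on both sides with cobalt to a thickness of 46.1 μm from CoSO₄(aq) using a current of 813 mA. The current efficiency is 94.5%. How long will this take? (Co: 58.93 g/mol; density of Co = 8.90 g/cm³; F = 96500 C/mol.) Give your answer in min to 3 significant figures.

817 min

Plated area = 2 × 13.6 × 10.3 = 280.2 cm²
Volume = 280.2 × 46.1×10⁻⁴ cm = 1.292 cm³
m(Co) = 1.292 × 8.90 = 11.50 g
n(Co) = 11.50 / 58.93 = 0.1951 mol; n(e⁻) = 2 × 0.1951 = 0.3902 mol
Q = 0.3902 × 96500 / 0.945 = 39850 C
t = 39850 / 0.813 = 49020 s = 817 min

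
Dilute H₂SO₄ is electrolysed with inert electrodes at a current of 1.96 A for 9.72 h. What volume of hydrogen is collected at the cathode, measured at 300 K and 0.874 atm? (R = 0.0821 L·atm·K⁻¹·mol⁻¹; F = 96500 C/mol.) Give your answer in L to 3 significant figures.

Q = It = 1.96 × 34992 = 68580 C
Moles of electrons = 68580 / 96500 = 0.7107 mol
2H⁺ + 2e⁻ → H₂, so n(H₂) = 0.7107 / 2 = 0.3554 mol
V = nRT/P = 0.3554 × 0.0821 × 300 / 0.874 = 10.02 L

10.0 L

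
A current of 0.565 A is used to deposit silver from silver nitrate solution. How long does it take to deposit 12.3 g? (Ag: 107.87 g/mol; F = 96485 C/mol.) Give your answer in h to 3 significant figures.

5.41 h

n(Ag) = 12.3 / 107.87 = 0.1140 mol
Ag⁺ + e⁻ → Ag, so n(e⁻) = 0.1140 mol
Q = 0.1140 × 96485 = 11000 C
t = Q / I = 11000 / 0.565 = 19470 s = 5.41 h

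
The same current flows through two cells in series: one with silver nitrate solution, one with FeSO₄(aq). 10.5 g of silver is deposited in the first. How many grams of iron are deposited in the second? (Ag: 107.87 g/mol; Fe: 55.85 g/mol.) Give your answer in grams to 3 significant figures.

2.72 g

n(Ag) = 10.5 / 107.87 = 0.09734 mol
Ag⁺ + e⁻ → Ag, so n(e⁻) = 0.09734 mol
Same current for the same time ⇒ same n(e⁻) = 0.09734 mol in both cells.
Fe²⁺ + 2e⁻ → Fe, so n(Fe) = 0.09734 / 2 = 0.04867 mol
m(Fe) = 0.04867 × 55.85 = 2.72 g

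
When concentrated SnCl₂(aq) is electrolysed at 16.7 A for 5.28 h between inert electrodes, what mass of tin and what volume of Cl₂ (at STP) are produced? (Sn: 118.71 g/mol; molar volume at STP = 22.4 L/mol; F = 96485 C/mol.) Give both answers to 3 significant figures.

195 g Sn; 36.8 L Cl₂

Q = 16.7 × 19008 = 3.174×10^5 C; n(e⁻) = 3.174×10^5 / 96485 = 3.290 mol
Cathode: Sn²⁺ + 2e⁻ → Sn → n(Sn) = 3.290/2 = 1.645 mol → 195 g
Anode: 2Cl⁻ → Cl₂ + 2e⁻ → n(Cl₂) = 3.290/2 = 1.645 mol → 36.8 L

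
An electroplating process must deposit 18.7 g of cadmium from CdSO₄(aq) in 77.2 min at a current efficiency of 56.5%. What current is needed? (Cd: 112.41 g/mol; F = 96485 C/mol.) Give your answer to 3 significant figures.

n(Cd) = 18.7 / 112.41 = 0.1664 mol
Cd²⁺ + 2e⁻ → Cd, so n(e⁻) = 2 × 0.1664 = 0.3328 mol
Q = 0.3328 × 96485 / 0.565 = 56830 C
I = Q / t = 56830 / 4632 s = 12.3 A

12.3 A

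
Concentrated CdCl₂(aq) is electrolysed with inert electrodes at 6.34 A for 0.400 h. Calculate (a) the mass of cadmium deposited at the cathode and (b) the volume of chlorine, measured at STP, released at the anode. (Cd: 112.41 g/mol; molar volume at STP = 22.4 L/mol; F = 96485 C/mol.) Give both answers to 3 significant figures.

5.32 g Cd; 1.06 L Cl₂

Q = 6.34 × 1440 = 9130 C; n(e⁻) = 9130 / 96485 = 0.09463 mol
Cathode: Cd²⁺ + 2e⁻ → Cd → n(Cd) = 0.09463/2 = 0.04732 mol → 5.32 g
Anode: 2Cl⁻ → Cl₂ + 2e⁻ → n(Cl₂) = 0.09463/2 = 0.04732 mol → 1.06 L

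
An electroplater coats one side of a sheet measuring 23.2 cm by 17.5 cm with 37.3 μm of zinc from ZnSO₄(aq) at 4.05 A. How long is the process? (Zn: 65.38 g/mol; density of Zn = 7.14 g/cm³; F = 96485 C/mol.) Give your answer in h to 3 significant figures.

Plated area = 23.2 × 17.5 = 406.0 cm²
Volume = 406.0 × 37.3×10⁻⁴ cm = 1.514 cm³
m(Zn) = 1.514 × 7.14 = 10.81 g
n(Zn) = 10.81 / 65.38 = 0.1653 mol; n(e⁻) = 2 × 0.1653 = 0.3306 mol
Q = 0.3306 × 96485 = 31900 C
t = 31900 / 4.05 = 7877 s = 2.19 h

2.19 h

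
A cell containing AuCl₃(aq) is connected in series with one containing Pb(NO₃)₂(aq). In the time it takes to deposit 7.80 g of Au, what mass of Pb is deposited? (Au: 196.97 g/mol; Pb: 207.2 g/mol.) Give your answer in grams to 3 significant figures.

n(Au) = 7.80 / 196.97 = 0.03960 mol
Au³⁺ + 3e⁻ → Au, so n(e⁻) = 3 × 0.03960 = 0.1188 mol
In series, the same 0.1188 mol of electrons flows through the second cell.
Pb²⁺ + 2e⁻ → Pb, so n(Pb) = 0.1188 / 2 = 0.05940 mol
m(Pb) = 0.05940 × 207.2 = 12.3 g

12.3 g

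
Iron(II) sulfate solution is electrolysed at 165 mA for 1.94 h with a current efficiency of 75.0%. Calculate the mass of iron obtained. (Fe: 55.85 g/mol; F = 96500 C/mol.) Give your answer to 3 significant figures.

Q = 0.165 × 6984 = 1152 C
n(e⁻) = 1152 / 96500 = 0.01194 mol
Fe²⁺ + 2e⁻ → Fe, so theoretical m(Fe) = 0.005970 × 55.85 = 0.3334 g
Actual mass = 75.0% × 0.3334 = 0.250 g

0.250 g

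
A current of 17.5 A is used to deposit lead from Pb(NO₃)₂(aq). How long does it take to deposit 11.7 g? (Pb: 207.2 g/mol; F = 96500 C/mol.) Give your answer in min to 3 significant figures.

10.4 min

n(Pb) = 11.7 / 207.2 = 0.05647 mol
Pb²⁺ + 2e⁻ → Pb, so n(e⁻) = 2 × 0.05647 = 0.1129 mol
Q = 0.1129 × 96500 = 10890 C
t = Q / I = 10890 / 17.5 = 622.3 s = 10.4 min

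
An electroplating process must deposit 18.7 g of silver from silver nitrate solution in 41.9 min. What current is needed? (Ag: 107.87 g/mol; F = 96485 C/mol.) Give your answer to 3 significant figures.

n(Ag) = 18.7 / 107.87 = 0.1734 mol
Ag⁺ + e⁻ → Ag, so n(e⁻) = 0.1734 mol
Q = 0.1734 × 96485 = 16730 C
I = Q / t = 16730 / 2514 s = 6.65 A

6.65 A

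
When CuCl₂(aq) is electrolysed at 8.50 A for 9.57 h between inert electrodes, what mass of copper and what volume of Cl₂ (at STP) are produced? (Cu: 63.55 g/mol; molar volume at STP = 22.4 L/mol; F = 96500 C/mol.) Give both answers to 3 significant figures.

96.4 g Cu; 34.0 L Cl₂

Q = 8.50 × 34452 = 2.928×10^5 C; n(e⁻) = 2.928×10^5 / 96500 = 3.034 mol
Cathode: Cu²⁺ + 2e⁻ → Cu → n(Cu) = 3.034/2 = 1.517 mol → 96.4 g
Anode: 2Cl⁻ → Cl₂ + 2e⁻ → n(Cl₂) = 3.034/2 = 1.517 mol → 34.0 L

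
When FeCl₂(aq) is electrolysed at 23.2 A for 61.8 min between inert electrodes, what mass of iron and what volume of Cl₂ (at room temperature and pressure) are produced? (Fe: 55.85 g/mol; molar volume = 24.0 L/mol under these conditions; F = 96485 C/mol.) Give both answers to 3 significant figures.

Q = 23.2 × 3708 = 86030 C; n(e⁻) = 86030 / 96485 = 0.8916 mol
Cathode: Fe²⁺ + 2e⁻ → Fe → n(Fe) = 0.8916/2 = 0.4458 mol → 24.9 g
Anode: 2Cl⁻ → Cl₂ + 2e⁻ → n(Cl₂) = 0.8916/2 = 0.4458 mol → 10.7 L

24.9 g Fe; 10.7 L Cl₂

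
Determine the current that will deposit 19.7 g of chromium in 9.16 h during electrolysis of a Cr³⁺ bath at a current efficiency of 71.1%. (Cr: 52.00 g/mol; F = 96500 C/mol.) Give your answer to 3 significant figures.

4.68 A

n(Cr) = 19.7 / 52.00 = 0.3788 mol
Cr³⁺ + 3e⁻ → Cr, so n(e⁻) = 3 × 0.3788 = 1.136 mol
Q = 1.136 × 96500 / 0.711 = 1.542×10^5 C
I = Q / t = 1.542×10^5 / 32976 s = 4.68 A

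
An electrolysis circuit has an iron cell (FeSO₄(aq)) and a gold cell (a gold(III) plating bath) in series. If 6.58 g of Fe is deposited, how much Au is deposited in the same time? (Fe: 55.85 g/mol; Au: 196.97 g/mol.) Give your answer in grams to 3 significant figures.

n(Fe) = 6.58 / 55.85 = 0.1178 mol
Fe²⁺ + 2e⁻ → Fe, so n(e⁻) = 2 × 0.1178 = 0.2356 mol
The cells are in series, so the same charge (and hence the same n(e⁻) = 0.2356 mol) passes through both.
Au³⁺ + 3e⁻ → Au, so n(Au) = 0.2356 / 3 = 0.07853 mol
m(Au) = 0.07853 × 196.97 = 15.5 g

15.5 g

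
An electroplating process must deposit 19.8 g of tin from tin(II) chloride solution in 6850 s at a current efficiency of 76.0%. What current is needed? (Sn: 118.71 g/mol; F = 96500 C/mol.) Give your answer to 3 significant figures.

n(Sn) = 19.8 / 118.71 = 0.1668 mol
Sn²⁺ + 2e⁻ → Sn, so n(e⁻) = 2 × 0.1668 = 0.3336 mol
Q = 0.3336 × 96500 / 0.760 = 42360 C
I = Q / t = 42360 / 6850 s = 6.18 A

6.18 A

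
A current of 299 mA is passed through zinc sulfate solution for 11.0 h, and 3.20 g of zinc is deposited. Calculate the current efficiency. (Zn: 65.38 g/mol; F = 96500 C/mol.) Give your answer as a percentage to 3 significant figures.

Q = 0.299 × 39600 = 11840 C
n(e⁻) = 11840 / 96500 = 0.1227 mol
Zn²⁺ + 2e⁻ → Zn, so theoretical n(Zn) = 0.06135 mol → 4.011 g
Efficiency = 3.20 / 4.011 = 0.7978 = 79.8%

79.8%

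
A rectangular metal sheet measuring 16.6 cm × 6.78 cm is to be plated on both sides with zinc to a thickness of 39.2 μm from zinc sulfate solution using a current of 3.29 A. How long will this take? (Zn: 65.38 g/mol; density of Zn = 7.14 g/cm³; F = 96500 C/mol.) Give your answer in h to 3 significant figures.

1.57 h

Plated area = 2 × 16.6 × 6.78 = 225.1 cm²
Volume = 225.1 × 39.2×10⁻⁴ cm = 0.8824 cm³
m(Zn) = 0.8824 × 7.14 = 6.300 g
n(Zn) = 6.300 / 65.38 = 0.09636 mol; n(e⁻) = 2 × 0.09636 = 0.1927 mol
Q = 0.1927 × 96500 = 18600 C
t = 18600 / 3.29 = 5653 s = 1.57 h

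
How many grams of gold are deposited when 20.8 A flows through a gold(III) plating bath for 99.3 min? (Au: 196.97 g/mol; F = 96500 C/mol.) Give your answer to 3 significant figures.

84.3 g

Charge passed = 20.8 × 5958 = 1.239×10^5 C
n(e⁻) = 1.239×10^5 / 96500 = 1.284 mol
Au³⁺ + 3e⁻ → Au, so n(Au) = 1.284 / 3 = 0.4280 mol
m = 0.4280 × 196.97 = 84.3 g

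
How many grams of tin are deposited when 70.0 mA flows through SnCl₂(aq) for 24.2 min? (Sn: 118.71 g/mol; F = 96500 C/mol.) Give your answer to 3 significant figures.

Charge passed = 0.0700 × 1452 = 101.6 C
Moles of electrons = 101.6 / 96500 = 0.001053 mol
Sn²⁺ + 2e⁻ → Sn, so n(Sn) = 0.001053 / 2 = 5.265×10^-4 mol
m = 5.265×10^-4 × 118.71 = 0.0625 g

0.0625 g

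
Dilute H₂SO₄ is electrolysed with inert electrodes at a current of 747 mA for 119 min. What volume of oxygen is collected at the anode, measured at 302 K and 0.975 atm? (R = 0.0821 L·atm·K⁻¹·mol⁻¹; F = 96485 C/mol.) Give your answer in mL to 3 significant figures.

Q = 0.747 A × 7140 s = 5334 C
Moles of electrons = 5334 / 96485 = 0.05528 mol
2H₂O → O₂ + 4H⁺ + 4e⁻, so n(O₂) = 0.05528 / 4 = 0.01382 mol
V = nRT/P = 0.01382 × 0.0821 × 302 / 0.975 = 0.3514 L
= 351 mL

351 mL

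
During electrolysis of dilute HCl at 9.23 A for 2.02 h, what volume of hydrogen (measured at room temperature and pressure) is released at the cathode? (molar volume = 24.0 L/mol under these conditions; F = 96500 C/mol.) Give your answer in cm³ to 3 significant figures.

Q = It = 9.23 × 7272 = 67120 C
n(e⁻) = 67120 / 96500 = 0.6955 mol
2H⁺ + 2e⁻ → H₂, so n(H₂) = 0.6955 / 2 = 0.3478 mol
V = 0.3478 × 24.0 = 8.347 L
= 8350 cm³

8350 cm³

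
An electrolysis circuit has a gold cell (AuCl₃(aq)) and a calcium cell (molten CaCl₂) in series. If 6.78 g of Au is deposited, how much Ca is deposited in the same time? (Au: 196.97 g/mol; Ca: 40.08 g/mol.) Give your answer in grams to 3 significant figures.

n(Au) = 6.78 / 196.97 = 0.03442 mol
Au³⁺ + 3e⁻ → Au, so n(e⁻) = 3 × 0.03442 = 0.1033 mol
In series, the same 0.1033 mol of electrons flows through the second cell.
Ca²⁺ + 2e⁻ → Ca, so n(Ca) = 0.1033 / 2 = 0.05165 mol
m(Ca) = 0.05165 × 40.08 = 2.07 g

2.07 g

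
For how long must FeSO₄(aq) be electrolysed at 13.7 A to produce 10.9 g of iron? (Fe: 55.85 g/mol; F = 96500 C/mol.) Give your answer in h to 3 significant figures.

0.764 h

n(Fe) = 10.9 / 55.85 = 0.1952 mol
Fe²⁺ + 2e⁻ → Fe, so n(e⁻) = 2 × 0.1952 = 0.3904 mol
Q = 0.3904 × 96500 = 37670 C
t = Q / I = 37670 / 13.7 = 2750 s = 0.764 h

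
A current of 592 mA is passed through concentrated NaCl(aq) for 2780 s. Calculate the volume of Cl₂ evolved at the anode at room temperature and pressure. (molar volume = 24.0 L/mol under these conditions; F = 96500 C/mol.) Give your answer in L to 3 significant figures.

0.205 L

Charge passed = 0.592 × 2780 = 1646 C
n(e⁻) = Q/F = 1646/96500 = 0.01706 mol
2Cl⁻ → Cl₂ + 2e⁻, so n(Cl₂) = 0.01706 / 2 = 0.008530 mol
V = 0.008530 × 24.0 = 0.2047 L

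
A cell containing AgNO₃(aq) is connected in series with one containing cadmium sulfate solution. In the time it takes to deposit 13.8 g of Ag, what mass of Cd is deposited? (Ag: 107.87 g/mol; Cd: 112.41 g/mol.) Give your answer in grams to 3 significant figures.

n(Ag) = 13.8 / 107.87 = 0.1279 mol
Ag⁺ + e⁻ → Ag, so n(e⁻) = 0.1279 mol
Same current for the same time ⇒ same n(e⁻) = 0.1279 mol in both cells.
Cd²⁺ + 2e⁻ → Cd, so n(Cd) = 0.1279 / 2 = 0.06395 mol
m(Cd) = 0.06395 × 112.41 = 7.19 g

7.19 g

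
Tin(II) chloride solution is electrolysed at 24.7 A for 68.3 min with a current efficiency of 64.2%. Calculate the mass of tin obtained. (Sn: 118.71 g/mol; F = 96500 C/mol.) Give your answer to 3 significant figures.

Q = 24.7 × 4098 = 1.012×10^5 C
n(e⁻) = 1.012×10^5 / 96500 = 1.049 mol
Sn²⁺ + 2e⁻ → Sn, so theoretical m(Sn) = 0.5245 × 118.71 = 62.26 g
Actual mass = 64.2% × 62.26 = 40.0 g

40.0 g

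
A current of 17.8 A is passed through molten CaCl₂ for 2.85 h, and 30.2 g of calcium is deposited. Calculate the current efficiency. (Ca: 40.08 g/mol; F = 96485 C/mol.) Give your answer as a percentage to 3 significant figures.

79.6%

Q = 17.8 × 10260 = 1.826×10^5 C
n(e⁻) = 1.826×10^5 / 96485 = 1.893 mol
Ca²⁺ + 2e⁻ → Ca, so theoretical n(Ca) = 0.9465 mol → 37.94 g
Efficiency = 30.2 / 37.94 = 0.7960 = 79.6%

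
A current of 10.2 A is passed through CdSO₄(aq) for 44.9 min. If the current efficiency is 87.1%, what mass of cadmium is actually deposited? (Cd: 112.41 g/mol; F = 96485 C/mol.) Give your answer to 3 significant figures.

13.9 g

Q = 10.2 × 2694 = 27480 C
n(e⁻) = 27480 / 96485 = 0.2848 mol
Cd²⁺ + 2e⁻ → Cd, so theoretical m(Cd) = 0.1424 × 112.41 = 16.01 g
Actual mass = 87.1% × 16.01 = 13.9 g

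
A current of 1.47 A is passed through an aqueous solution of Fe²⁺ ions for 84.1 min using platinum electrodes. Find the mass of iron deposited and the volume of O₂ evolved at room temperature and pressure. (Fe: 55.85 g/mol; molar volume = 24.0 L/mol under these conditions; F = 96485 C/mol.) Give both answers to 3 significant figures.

Q = 1.47 × 5046 = 7418 C; n(e⁻) = 7418 / 96485 = 0.07688 mol
Cathode: Fe²⁺ + 2e⁻ → Fe → n(Fe) = 0.07688/2 = 0.03844 mol → 2.15 g
Anode: 2H₂O → O₂ + 4H⁺ + 4e⁻ → n(O₂) = 0.07688/4 = 0.01922 mol → 0.461 L

2.15 g Fe; 0.461 L O₂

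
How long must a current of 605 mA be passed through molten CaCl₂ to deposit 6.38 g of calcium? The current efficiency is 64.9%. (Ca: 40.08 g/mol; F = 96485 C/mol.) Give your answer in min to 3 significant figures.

1300 min

n(Ca) = 6.38 / 40.08 = 0.1592 mol
Ca²⁺ + 2e⁻ → Ca, so n(e⁻) = 2 × 0.1592 = 0.3184 mol
Q = 0.3184 × 96485 / 0.649 = 47340 C
t = Q / I = 47340 / 0.605 = 78250 s = 1300 min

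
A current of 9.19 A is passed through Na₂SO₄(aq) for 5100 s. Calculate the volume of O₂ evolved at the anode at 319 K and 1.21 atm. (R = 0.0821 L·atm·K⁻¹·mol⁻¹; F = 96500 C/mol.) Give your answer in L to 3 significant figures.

Q = 9.19 A × 5100 s = 46870 C
n(e⁻) = 46870 / 96500 = 0.4857 mol
2H₂O → O₂ + 4H⁺ + 4e⁻, so n(O₂) = 0.4857 / 4 = 0.1214 mol
V = nRT/P = 0.1214 × 0.0821 × 319 / 1.21 = 2.628 L

2.63 L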